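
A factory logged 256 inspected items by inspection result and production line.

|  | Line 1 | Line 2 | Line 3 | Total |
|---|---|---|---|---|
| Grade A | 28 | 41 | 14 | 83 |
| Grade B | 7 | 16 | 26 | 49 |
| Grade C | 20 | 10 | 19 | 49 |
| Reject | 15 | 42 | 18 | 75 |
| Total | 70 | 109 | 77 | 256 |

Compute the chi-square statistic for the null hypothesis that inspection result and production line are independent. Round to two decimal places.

Grand total N = 256.
Expected counts (row total × column total / N):
  Grade A, Line 1: 83×70/256 = 22.695
  Grade A, Line 2: 83×109/256 = 35.340
  Grade A, Line 3: 83×77/256 = 24.965
  Grade B, Line 1: 49×70/256 = 13.398
  Grade B, Line 2: 49×109/256 = 20.863
  Grade B, Line 3: 49×77/256 = 14.738
  Grade C, Line 1: 49×70/256 = 13.398
  Grade C, Line 2: 49×109/256 = 20.863
  Grade C, Line 3: 49×77/256 = 14.738
  Reject, Line 1: 75×70/256 = 20.508
  Reject, Line 2: 75×109/256 = 31.934
  Reject, Line 3: 75×77/256 = 22.559
Contributions (O − E)²/E:
  (28 − 22.695)²/22.695 = 1.2401
  (41 − 35.340)²/35.340 = 0.9065
  (14 − 24.965)²/24.965 = 4.8160
  (7 − 13.398)²/13.398 = 3.0553
  (16 − 20.863)²/20.863 = 1.1335
  (26 − 14.738)²/14.738 = 8.6058
  (20 − 13.398)²/13.398 = 3.2532
  (10 − 20.863)²/20.863 = 5.6562
  (19 − 14.738)²/14.738 = 1.2325
  (15 − 20.508)²/20.508 = 1.4793
  (42 − 31.934)²/31.934 = 3.1729
  (18 − 22.559)²/22.559 = 0.9213
χ² = 1.2401 + 0.9065 + 4.8160 + 3.0553 + 1.1335 + 8.6058 + 3.2532 + 5.6562 + 1.2325 + 1.4793 + 3.1729 + 0.9213 = 35.47

35.47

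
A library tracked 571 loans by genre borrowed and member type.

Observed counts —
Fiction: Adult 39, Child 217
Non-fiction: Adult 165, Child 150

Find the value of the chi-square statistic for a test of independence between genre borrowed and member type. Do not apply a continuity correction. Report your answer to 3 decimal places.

84.865

Row totals: 256, 315. Column totals: 204, 367. Grand total N = 571.
Expected counts (row total × column total / N):
  Fiction, Adult: 256×204/571 = 91.4606
  Fiction, Child: 256×367/571 = 164.5394
  Non-fiction, Adult: 315×204/571 = 112.5394
  Non-fiction, Child: 315×367/571 = 202.4606
Contributions (O − E)²/E:
  (39 − 91.4606)²/91.4606 = 30.0907
  (217 − 164.5394)²/164.5394 = 16.7262
  (165 − 112.5394)²/112.5394 = 24.4547
  (150 − 202.4606)²/202.4606 = 13.5933
χ² = 30.0907 + 16.7262 + 24.4547 + 13.5933 = 84.865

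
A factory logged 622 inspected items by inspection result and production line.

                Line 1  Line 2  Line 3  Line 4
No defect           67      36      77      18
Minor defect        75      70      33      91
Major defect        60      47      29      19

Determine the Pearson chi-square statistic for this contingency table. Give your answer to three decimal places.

87.571

Row totals: 198, 269, 155. Column totals: 202, 153, 139, 128. Grand total N = 622.
Expected counts (row total × column total / N):
  No defect, Line 1: 198×202/622 = 64.3023
  No defect, Line 2: 198×153/622 = 48.7042
  No defect, Line 3: 198×139/622 = 44.2476
  No defect, Line 4: 198×128/622 = 40.7460
  Minor defect, Line 1: 269×202/622 = 87.3601
  Minor defect, Line 2: 269×153/622 = 66.1688
  Minor defect, Line 3: 269×139/622 = 60.1141
  Minor defect, Line 4: 269×128/622 = 55.3569
  Major defect, Line 1: 155×202/622 = 50.3376
  Major defect, Line 2: 155×153/622 = 38.1270
  Major defect, Line 3: 155×139/622 = 34.6383
  Major defect, Line 4: 155×128/622 = 31.8971
Contributions (O − E)²/E:
  (67 − 64.3023)²/64.3023 = 0.1132
  (36 − 48.7042)²/48.7042 = 3.3138
  (77 − 44.2476)²/44.2476 = 24.2436
  (18 − 40.7460)²/40.7460 = 12.6977
  (75 − 87.3601)²/87.3601 = 1.7488
  (70 − 66.1688)²/66.1688 = 0.2218
  (33 − 60.1141)²/60.1141 = 12.2297
  (91 − 55.3569)²/55.3569 = 22.9498
  (60 − 50.3376)²/50.3376 = 1.8547
  (47 − 38.1270)²/38.1270 = 2.0649
  (29 − 34.6383)²/34.6383 = 0.9178
  (19 − 31.8971)²/31.8971 = 5.2147
χ² = 0.1132 + 3.3138 + 24.2436 + 12.6977 + 1.7488 + 0.2218 + 12.2297 + 22.9498 + 1.8547 + 2.0649 + 0.9178 + 5.2147 = 87.571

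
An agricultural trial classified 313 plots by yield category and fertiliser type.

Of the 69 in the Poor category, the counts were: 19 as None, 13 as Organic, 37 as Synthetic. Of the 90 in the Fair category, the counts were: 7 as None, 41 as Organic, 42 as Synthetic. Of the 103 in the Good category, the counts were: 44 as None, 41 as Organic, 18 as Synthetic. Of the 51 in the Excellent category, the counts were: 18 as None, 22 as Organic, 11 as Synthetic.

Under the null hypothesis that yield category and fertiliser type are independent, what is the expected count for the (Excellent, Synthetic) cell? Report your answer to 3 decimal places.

17.597

Row total (Excellent) = 51; column total (Synthetic) = 108; grand total N = 313.
Expected count = (row total × column total) / N = 51 × 108 / 313 = 17.597.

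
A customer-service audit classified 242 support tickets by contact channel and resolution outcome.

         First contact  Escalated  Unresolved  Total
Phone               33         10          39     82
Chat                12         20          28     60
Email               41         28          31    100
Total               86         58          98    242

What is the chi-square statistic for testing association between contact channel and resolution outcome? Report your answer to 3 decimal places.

16.844

Grand total N = 242.
Expected counts (row total × column total / N):
  Phone, First contact: 82×86/242 = 29.1405
  Phone, Escalated: 82×58/242 = 19.6529
  Phone, Unresolved: 82×98/242 = 33.2066
  Chat, First contact: 60×86/242 = 21.3223
  Chat, Escalated: 60×58/242 = 14.3802
  Chat, Unresolved: 60×98/242 = 24.2975
  Email, First contact: 100×86/242 = 35.5372
  Email, Escalated: 100×58/242 = 23.9669
  Email, Unresolved: 100×98/242 = 40.4959
Contributions (O − E)²/E:
  (33 − 29.1405)²/29.1405 = 0.5112
  (10 − 19.6529)²/19.6529 = 4.7412
  (39 − 33.2066)²/33.2066 = 1.0107
  (12 − 21.3223)²/21.3223 = 4.0758
  (20 − 14.3802)²/14.3802 = 2.1962
  (28 − 24.2975)²/24.2975 = 0.5642
  (41 − 35.5372)²/35.5372 = 0.8397
  (28 − 23.9669)²/23.9669 = 0.6787
  (31 − 40.4959)²/40.4959 = 2.2267
χ² = 0.5112 + 4.7412 + 1.0107 + 4.0758 + 2.1962 + 0.5642 + 0.8397 + 0.6787 + 2.2267 = 16.844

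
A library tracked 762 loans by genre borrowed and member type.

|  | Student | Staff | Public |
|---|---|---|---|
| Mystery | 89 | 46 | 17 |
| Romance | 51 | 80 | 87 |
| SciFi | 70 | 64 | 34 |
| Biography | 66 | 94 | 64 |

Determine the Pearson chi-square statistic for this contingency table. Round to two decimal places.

Row totals: 152, 218, 168, 224. Column totals: 276, 284, 202. Grand total N = 762.
Expected counts (row total × column total / N):
  Mystery, Student: 152×276/762 = 55.055
  Mystery, Staff: 152×284/762 = 56.651
  Mystery, Public: 152×202/762 = 40.294
  Romance, Student: 218×276/762 = 78.961
  Romance, Staff: 218×284/762 = 81.249
  Romance, Public: 218×202/762 = 57.790
  SciFi, Student: 168×276/762 = 60.850
  SciFi, Staff: 168×284/762 = 62.614
  SciFi, Public: 168×202/762 = 44.535
  Biography, Student: 224×276/762 = 81.134
  Biography, Staff: 224×284/762 = 83.486
  Biography, Public: 224×202/762 = 59.381
Contributions (O − E)²/E:
  (89 − 55.055)²/55.055 = 20.9293
  (46 − 56.651)²/56.651 = 2.0025
  (17 − 40.294)²/40.294 = 13.4663
  (51 − 78.961)²/78.961 = 9.9013
  (80 − 81.249)²/81.249 = 0.0192
  (87 − 57.790)²/57.790 = 14.7642
  (70 − 60.850)²/60.850 = 1.3759
  (64 − 62.614)²/62.614 = 0.0307
  (34 − 44.535)²/44.535 = 2.4921
  (66 − 81.134)²/81.134 = 2.8230
  (94 − 83.486)²/83.486 = 1.3241
  (64 − 59.381)²/59.381 = 0.3593
χ² = 20.9293 + 2.0025 + 13.4663 + 9.9013 + 0.0192 + 14.7642 + 1.3759 + 0.0307 + 2.4921 + 2.8230 + 1.3241 + 0.3593 = 69.49

69.49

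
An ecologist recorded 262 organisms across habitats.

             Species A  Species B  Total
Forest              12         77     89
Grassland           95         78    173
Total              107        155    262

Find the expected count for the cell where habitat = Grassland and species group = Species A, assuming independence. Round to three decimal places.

Row total (Grassland) = 173; column total (Species A) = 107; grand total N = 262.
Expected count = (row total × column total) / N = 173 × 107 / 262 = 70.653.

70.653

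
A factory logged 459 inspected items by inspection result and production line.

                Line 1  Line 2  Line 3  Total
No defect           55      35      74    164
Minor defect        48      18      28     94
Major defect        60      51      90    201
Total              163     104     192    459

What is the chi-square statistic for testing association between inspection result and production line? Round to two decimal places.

Grand total N = 459.
Expected counts (row total × column total / N):
  No defect, Line 1: 164×163/459 = 58.240
  No defect, Line 2: 164×104/459 = 37.159
  No defect, Line 3: 164×192/459 = 68.601
  Minor defect, Line 1: 94×163/459 = 33.381
  Minor defect, Line 2: 94×104/459 = 21.298
  Minor defect, Line 3: 94×192/459 = 39.320
  Major defect, Line 1: 201×163/459 = 71.379
  Major defect, Line 2: 201×104/459 = 45.542
  Major defect, Line 3: 201×192/459 = 84.078
Contributions (O − E)²/E:
  (55 − 58.240)²/58.240 = 0.1802
  (35 − 37.159)²/37.159 = 0.1254
  (74 − 68.601)²/68.601 = 0.4249
  (48 − 33.381)²/33.381 = 6.4023
  (18 − 21.298)²/21.298 = 0.5107
  (28 − 39.320)²/39.320 = 3.2590
  (60 − 71.379)²/71.379 = 1.8140
  (51 − 45.542)²/45.542 = 0.6541
  (90 − 84.078)²/84.078 = 0.4171
χ² = 0.1802 + 0.1254 + 0.4249 + 6.4023 + 0.5107 + 3.2590 + 1.8140 + 0.6541 + 0.4171 = 13.79

13.79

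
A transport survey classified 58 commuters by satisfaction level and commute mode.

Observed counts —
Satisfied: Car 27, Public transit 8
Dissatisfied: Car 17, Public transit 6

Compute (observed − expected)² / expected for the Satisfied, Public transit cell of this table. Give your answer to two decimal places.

0.02

Row total (Satisfied) = 35; column total (Public transit) = 14; N = 58.
Expected count E = 35 × 14 / 58 = 8.448.
Contribution = (O − E)²/E = (8 − 8.448)² / 8.448 = 0.02.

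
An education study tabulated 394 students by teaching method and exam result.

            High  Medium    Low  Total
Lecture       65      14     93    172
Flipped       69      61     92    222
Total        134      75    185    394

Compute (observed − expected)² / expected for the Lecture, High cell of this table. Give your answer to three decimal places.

Row total (Lecture) = 172; column total (High) = 134; N = 394.
Expected count E = 172 × 134 / 394 = 58.4975.
Contribution = (O − E)²/E = (65 − 58.4975)² / 58.4975 = 0.723.

0.723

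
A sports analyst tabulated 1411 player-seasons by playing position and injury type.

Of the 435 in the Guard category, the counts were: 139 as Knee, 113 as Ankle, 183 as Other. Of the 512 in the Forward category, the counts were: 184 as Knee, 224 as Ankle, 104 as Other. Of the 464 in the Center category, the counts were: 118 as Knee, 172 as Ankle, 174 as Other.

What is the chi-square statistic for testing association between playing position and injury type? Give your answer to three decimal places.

Row totals: 435, 512, 464. Column totals: 441, 509, 461. Grand total N = 1411.
Expected counts (row total × column total / N):
  Guard, Knee: 435×441/1411 = 135.9568
  Guard, Ankle: 435×509/1411 = 156.9206
  Guard, Other: 435×461/1411 = 142.1226
  Forward, Knee: 512×441/1411 = 160.0227
  Forward, Ankle: 512×509/1411 = 184.6974
  Forward, Other: 512×461/1411 = 167.2799
  Center, Knee: 464×441/1411 = 145.0206
  Center, Ankle: 464×509/1411 = 167.3820
  Center, Other: 464×461/1411 = 151.5974
Contributions (O − E)²/E:
  (139 − 135.9568)²/135.9568 = 0.0681
  (113 − 156.9206)²/156.9206 = 12.2930
  (183 − 142.1226)²/142.1226 = 11.7572
  (184 − 160.0227)²/160.0227 = 3.5927
  (224 − 184.6974)²/184.6974 = 8.3634
  (104 − 167.2799)²/167.2799 = 23.9380
  (118 − 145.0206)²/145.0206 = 5.0345
  (172 − 167.3820)²/167.3820 = 0.1274
  (174 − 151.5974)²/151.5974 = 3.3106
χ² = 0.0681 + 12.2930 + 11.7572 + 3.5927 + 8.3634 + 23.9380 + 5.0345 + 0.1274 + 3.3106 = 68.485

68.485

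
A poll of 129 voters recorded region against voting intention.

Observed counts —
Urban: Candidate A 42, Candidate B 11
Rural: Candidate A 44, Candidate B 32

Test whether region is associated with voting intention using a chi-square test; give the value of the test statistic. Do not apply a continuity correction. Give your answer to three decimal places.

Row totals: 53, 76. Column totals: 86, 43. Grand total N = 129.
Expected counts (row total × column total / N):
  Urban, Candidate A: 53×86/129 = 35.3333
  Urban, Candidate B: 53×43/129 = 17.6667
  Rural, Candidate A: 76×86/129 = 50.6667
  Rural, Candidate B: 76×43/129 = 25.3333
Contributions (O − E)²/E:
  (42 − 35.3333)²/35.3333 = 1.2579
  (11 − 17.6667)²/17.6667 = 2.5157
  (44 − 50.6667)²/50.6667 = 0.8772
  (32 − 25.3333)²/25.3333 = 1.7544
χ² = 1.2579 + 2.5157 + 0.8772 + 1.7544 = 6.405

6.405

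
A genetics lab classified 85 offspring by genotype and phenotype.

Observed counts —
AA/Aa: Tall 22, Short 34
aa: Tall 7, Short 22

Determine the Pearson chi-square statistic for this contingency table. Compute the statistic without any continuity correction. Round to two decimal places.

1.95

Row totals: 56, 29. Column totals: 29, 56. Grand total N = 85.
Expected counts (row total × column total / N):
  AA/Aa, Tall: 56×29/85 = 19.106
  AA/Aa, Short: 56×56/85 = 36.894
  aa, Tall: 29×29/85 = 9.894
  aa, Short: 29×56/85 = 19.106
Contributions (O − E)²/E:
  (22 − 19.106)²/19.106 = 0.4384
  (34 − 36.894)²/36.894 = 0.2270
  (7 − 9.894)²/9.894 = 0.8465
  (22 − 19.106)²/19.106 = 0.4384
χ² = 0.4384 + 0.2270 + 0.8465 + 0.4384 = 1.95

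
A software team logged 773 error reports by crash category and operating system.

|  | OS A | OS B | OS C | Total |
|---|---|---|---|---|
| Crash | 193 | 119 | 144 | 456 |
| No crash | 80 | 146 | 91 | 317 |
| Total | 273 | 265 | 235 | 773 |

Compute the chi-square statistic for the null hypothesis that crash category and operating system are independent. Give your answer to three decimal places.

Grand total N = 773.
Expected counts (row total × column total / N):
  Crash, OS A: 456×273/773 = 161.0453
  Crash, OS B: 456×265/773 = 156.3260
  Crash, OS C: 456×235/773 = 138.6287
  No crash, OS A: 317×273/773 = 111.9547
  No crash, OS B: 317×265/773 = 108.6740
  No crash, OS C: 317×235/773 = 96.3713
Contributions (O − E)²/E:
  (193 − 161.0453)²/161.0453 = 6.3405
  (119 − 156.3260)²/156.3260 = 8.9123
  (144 − 138.6287)²/138.6287 = 0.2081
  (80 − 111.9547)²/111.9547 = 9.1207
  (146 − 108.6740)²/108.6740 = 12.8203
  (91 − 96.3713)²/96.3713 = 0.2994
χ² = 6.3405 + 8.9123 + 0.2081 + 9.1207 + 12.8203 + 0.2994 = 37.701

37.701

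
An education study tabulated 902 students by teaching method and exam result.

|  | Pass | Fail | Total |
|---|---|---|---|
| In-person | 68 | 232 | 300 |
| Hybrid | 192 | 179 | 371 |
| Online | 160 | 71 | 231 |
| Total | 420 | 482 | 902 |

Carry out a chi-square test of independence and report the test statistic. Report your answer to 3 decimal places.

120.708

Grand total N = 902.
Expected counts (row total × column total / N):
  In-person, Pass: 300×420/902 = 139.68958
  In-person, Fail: 300×482/902 = 160.31042
  Hybrid, Pass: 371×420/902 = 172.74945
  Hybrid, Fail: 371×482/902 = 198.25055
  Online, Pass: 231×420/902 = 107.56098
  Online, Fail: 231×482/902 = 123.43902
Contributions (O − E)²/E:
  (68 − 139.68958)²/139.68958 = 36.7915
  (232 − 160.31042)²/160.31042 = 32.0590
  (192 − 172.74945)²/172.74945 = 2.1452
  (179 − 198.25055)²/198.25055 = 1.8693
  (160 − 107.56098)²/107.56098 = 25.5655
  (71 − 123.43902)²/123.43902 = 22.2770
χ² = 36.7915 + 32.0590 + 2.1452 + 1.8693 + 25.5655 + 22.2770 = 120.708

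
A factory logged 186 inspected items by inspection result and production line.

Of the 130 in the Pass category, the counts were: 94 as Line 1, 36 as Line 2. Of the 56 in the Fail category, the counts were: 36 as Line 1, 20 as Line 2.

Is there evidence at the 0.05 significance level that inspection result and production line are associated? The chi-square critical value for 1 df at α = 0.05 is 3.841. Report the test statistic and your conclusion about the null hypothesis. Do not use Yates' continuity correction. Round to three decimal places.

1.197; fail to reject H₀

Row totals: 130, 56. Column totals: 130, 56. Grand total N = 186.
Expected counts (row total × column total / N):
  Pass, Line 1: 130×130/186 = 90.86022
  Pass, Line 2: 130×56/186 = 39.13978
  Fail, Line 1: 56×130/186 = 39.13978
  Fail, Line 2: 56×56/186 = 16.86022
Contributions (O − E)²/E:
  (94 − 90.86022)²/90.86022 = 0.1085
  (36 − 39.13978)²/39.13978 = 0.2519
  (36 − 39.13978)²/39.13978 = 0.2519
  (20 − 16.86022)²/16.86022 = 0.5847
χ² = 0.1085 + 0.2519 + 0.2519 + 0.5847 = 1.197
df = (2−1)(2−1) = 1. Since 1.197 < 3.841, fail to reject the null hypothesis of independence at α = 0.05.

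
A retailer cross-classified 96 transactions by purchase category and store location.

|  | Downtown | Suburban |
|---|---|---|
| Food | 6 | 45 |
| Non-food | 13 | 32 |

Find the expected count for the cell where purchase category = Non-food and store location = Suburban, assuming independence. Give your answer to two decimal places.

Row total (Non-food) = 45; column total (Suburban) = 77; grand total N = 96.
Expected count = (row total × column total) / N = 45 × 77 / 96 = 36.09.

36.09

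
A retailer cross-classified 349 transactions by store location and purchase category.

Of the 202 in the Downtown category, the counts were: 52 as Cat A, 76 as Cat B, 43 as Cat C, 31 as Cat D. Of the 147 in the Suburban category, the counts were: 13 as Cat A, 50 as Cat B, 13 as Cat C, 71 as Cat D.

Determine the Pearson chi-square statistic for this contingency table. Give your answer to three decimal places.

53.176

Row totals: 202, 147. Column totals: 65, 126, 56, 102. Grand total N = 349.
Expected counts (row total × column total / N):
  Downtown, Cat A: 202×65/349 = 37.6218
  Downtown, Cat B: 202×126/349 = 72.9284
  Downtown, Cat C: 202×56/349 = 32.4126
  Downtown, Cat D: 202×102/349 = 59.0372
  Suburban, Cat A: 147×65/349 = 27.3782
  Suburban, Cat B: 147×126/349 = 53.0716
  Suburban, Cat C: 147×56/349 = 23.5874
  Suburban, Cat D: 147×102/349 = 42.9628
Contributions (O − E)²/E:
  (52 − 37.6218)²/37.6218 = 5.4950
  (76 − 72.9284)²/72.9284 = 0.1294
  (43 − 32.4126)²/32.4126 = 3.4583
  (31 − 59.0372)²/59.0372 = 13.3151
  (13 − 27.3782)²/27.3782 = 7.5510
  (50 − 53.0716)²/53.0716 = 0.1778
  (13 − 23.5874)²/23.5874 = 4.7522
  (71 − 42.9628)²/42.9628 = 18.2969
χ² = 5.4950 + 0.1294 + 3.4583 + 13.3151 + 7.5510 + 0.1778 + 4.7522 + 18.2969 = 53.176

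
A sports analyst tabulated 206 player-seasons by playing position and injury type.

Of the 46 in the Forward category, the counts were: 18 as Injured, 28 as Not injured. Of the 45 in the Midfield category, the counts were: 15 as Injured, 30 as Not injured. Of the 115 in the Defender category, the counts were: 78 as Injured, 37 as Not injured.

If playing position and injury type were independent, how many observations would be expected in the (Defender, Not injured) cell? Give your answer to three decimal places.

Row total (Defender) = 115; column total (Not injured) = 95; grand total N = 206.
Expected count = (row total × column total) / N = 115 × 95 / 206 = 53.034.

53.034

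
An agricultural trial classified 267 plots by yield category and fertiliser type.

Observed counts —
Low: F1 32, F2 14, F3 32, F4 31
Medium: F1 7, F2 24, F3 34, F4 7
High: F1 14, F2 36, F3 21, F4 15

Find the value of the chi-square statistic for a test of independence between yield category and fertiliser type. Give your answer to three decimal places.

Row totals: 109, 72, 86. Column totals: 53, 74, 87, 53. Grand total N = 267.
Expected counts (row total × column total / N):
  Low, F1: 109×53/267 = 21.6367
  Low, F2: 109×74/267 = 30.2097
  Low, F3: 109×87/267 = 35.5169
  Low, F4: 109×53/267 = 21.6367
  Medium, F1: 72×53/267 = 14.2921
  Medium, F2: 72×74/267 = 19.9551
  Medium, F3: 72×87/267 = 23.4607
  Medium, F4: 72×53/267 = 14.2921
  High, F1: 86×53/267 = 17.0712
  High, F2: 86×74/267 = 23.8352
  High, F3: 86×87/267 = 28.0225
  High, F4: 86×53/267 = 17.0712
Contributions (O − E)²/E:
  (32 − 21.6367)²/21.6367 = 4.9637
  (14 − 30.2097)²/30.2097 = 8.6977
  (32 − 35.5169)²/35.5169 = 0.3482
  (31 − 21.6367)²/21.6367 = 4.0520
  (7 − 14.2921)²/14.2921 = 3.7206
  (24 − 19.9551)²/19.9551 = 0.8199
  (34 − 23.4607)²/23.4607 = 4.7346
  (7 − 14.2921)²/14.2921 = 3.7206
  (14 − 17.0712)²/17.0712 = 0.5525
  (36 − 23.8352)²/23.8352 = 6.2086
  (21 − 28.0225)²/28.0225 = 1.7599
  (15 − 17.0712)²/17.0712 = 0.2513
χ² = 4.9637 + 8.6977 + 0.3482 + 4.0520 + 3.7206 + 0.8199 + 4.7346 + 3.7206 + 0.5525 + 6.2086 + 1.7599 + 0.2513 = 39.830

39.830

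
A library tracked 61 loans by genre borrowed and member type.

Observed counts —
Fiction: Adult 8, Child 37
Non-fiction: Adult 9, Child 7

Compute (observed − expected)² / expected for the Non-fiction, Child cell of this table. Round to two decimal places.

1.79

Row total (Non-fiction) = 16; column total (Child) = 44; N = 61.
Expected count E = 16 × 44 / 61 = 11.541.
Contribution = (O − E)²/E = (7 − 11.541)² / 11.541 = 1.79.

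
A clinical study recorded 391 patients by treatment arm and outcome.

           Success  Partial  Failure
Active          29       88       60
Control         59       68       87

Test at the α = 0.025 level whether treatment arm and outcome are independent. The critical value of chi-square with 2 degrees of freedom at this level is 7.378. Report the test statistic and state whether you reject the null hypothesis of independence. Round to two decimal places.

14.38; reject H₀

Row totals: 177, 214. Column totals: 88, 156, 147. Grand total N = 391.
Expected counts (row total × column total / N):
  Active, Success: 177×88/391 = 39.836
  Active, Partial: 177×156/391 = 70.619
  Active, Failure: 177×147/391 = 66.545
  Control, Success: 214×88/391 = 48.164
  Control, Partial: 214×156/391 = 85.381
  Control, Failure: 214×147/391 = 80.455
Contributions (O − E)²/E:
  (29 − 39.836)²/39.836 = 2.9476
  (88 − 70.619)²/70.619 = 4.2779
  (60 − 66.545)²/66.545 = 0.6437
  (59 − 48.164)²/48.164 = 2.4379
  (68 − 85.381)²/85.381 = 3.5382
  (87 − 80.455)²/80.455 = 0.5324
χ² = 2.9476 + 4.2779 + 0.6437 + 2.4379 + 3.5382 + 0.5324 = 14.38
df = (2−1)(3−1) = 2. Since 14.38 > 7.378, reject the null hypothesis of independence at α = 0.025.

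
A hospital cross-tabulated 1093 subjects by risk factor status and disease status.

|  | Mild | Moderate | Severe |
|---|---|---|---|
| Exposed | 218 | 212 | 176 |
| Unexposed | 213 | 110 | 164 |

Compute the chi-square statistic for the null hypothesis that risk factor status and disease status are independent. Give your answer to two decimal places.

Row totals: 606, 487. Column totals: 431, 322, 340. Grand total N = 1093.
Expected counts (row total × column total / N):
  Exposed, Mild: 606×431/1093 = 238.962
  Exposed, Moderate: 606×322/1093 = 178.529
  Exposed, Severe: 606×340/1093 = 188.509
  Unexposed, Mild: 487×431/1093 = 192.038
  Unexposed, Moderate: 487×322/1093 = 143.471
  Unexposed, Severe: 487×340/1093 = 151.491
Contributions (O − E)²/E:
  (218 − 238.962)²/238.962 = 1.8388
  (212 − 178.529)²/178.529 = 6.2752
  (176 − 188.509)²/188.509 = 0.8301
  (213 − 192.038)²/192.038 = 2.2881
  (110 − 143.471)²/143.471 = 7.8086
  (164 − 151.491)²/151.491 = 1.0329
χ² = 1.8388 + 6.2752 + 0.8301 + 2.2881 + 7.8086 + 1.0329 = 20.07

20.07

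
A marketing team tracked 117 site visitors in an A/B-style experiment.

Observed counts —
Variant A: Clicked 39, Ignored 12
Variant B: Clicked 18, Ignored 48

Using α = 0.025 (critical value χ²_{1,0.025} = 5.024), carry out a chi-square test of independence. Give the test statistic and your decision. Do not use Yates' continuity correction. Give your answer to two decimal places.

Row totals: 51, 66. Column totals: 57, 60. Grand total N = 117.
Expected counts (row total × column total / N):
  Variant A, Clicked: 51×57/117 = 24.846
  Variant A, Ignored: 51×60/117 = 26.154
  Variant B, Clicked: 66×57/117 = 32.154
  Variant B, Ignored: 66×60/117 = 33.846
Contributions (O − E)²/E:
  (39 − 24.846)²/24.846 = 8.0631
  (12 − 26.154)²/26.154 = 7.6598
  (18 − 32.154)²/32.154 = 6.2305
  (48 − 33.846)²/33.846 = 5.9190
χ² = 8.0631 + 7.6598 + 6.2305 + 5.9190 = 27.87
df = (2−1)(2−1) = 1. Since 27.87 > 5.024, reject the null hypothesis of independence at α = 0.025.

27.87; reject H₀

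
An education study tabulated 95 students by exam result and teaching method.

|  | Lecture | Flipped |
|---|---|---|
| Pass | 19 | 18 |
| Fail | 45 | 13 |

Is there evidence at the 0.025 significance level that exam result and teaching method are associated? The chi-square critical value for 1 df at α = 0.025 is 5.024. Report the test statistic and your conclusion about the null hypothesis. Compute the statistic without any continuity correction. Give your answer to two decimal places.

Row totals: 37, 58. Column totals: 64, 31. Grand total N = 95.
Expected counts (row total × column total / N):
  Pass, Lecture: 37×64/95 = 24.926
  Pass, Flipped: 37×31/95 = 12.074
  Fail, Lecture: 58×64/95 = 39.074
  Fail, Flipped: 58×31/95 = 18.926
Contributions (O − E)²/E:
  (19 − 24.926)²/24.926 = 1.4089
  (18 − 12.074)²/12.074 = 2.9085
  (45 − 39.074)²/39.074 = 0.8987
  (13 − 18.926)²/18.926 = 1.8555
χ² = 1.4089 + 2.9085 + 0.8987 + 1.8555 = 7.07
df = (2−1)(2−1) = 1. Since 7.07 > 5.024, reject the null hypothesis of independence at α = 0.025.

7.07; reject H₀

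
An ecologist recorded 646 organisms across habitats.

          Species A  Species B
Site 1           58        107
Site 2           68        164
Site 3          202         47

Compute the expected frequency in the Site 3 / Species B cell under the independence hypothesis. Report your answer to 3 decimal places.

Row total (Site 3) = 249; column total (Species B) = 318; grand total N = 646.
Expected count = (row total × column total) / N = 249 × 318 / 646 = 122.573.

122.573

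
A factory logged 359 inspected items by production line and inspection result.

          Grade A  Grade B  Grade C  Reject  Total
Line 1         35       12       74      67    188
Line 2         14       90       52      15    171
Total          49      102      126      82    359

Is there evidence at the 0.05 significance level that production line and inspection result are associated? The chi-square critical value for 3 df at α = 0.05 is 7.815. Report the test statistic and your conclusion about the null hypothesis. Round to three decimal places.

Grand total N = 359.
Expected counts (row total × column total / N):
  Line 1, Grade A: 188×49/359 = 25.6602
  Line 1, Grade B: 188×102/359 = 53.4150
  Line 1, Grade C: 188×126/359 = 65.9833
  Line 1, Reject: 188×82/359 = 42.9415
  Line 2, Grade A: 171×49/359 = 23.3398
  Line 2, Grade B: 171×102/359 = 48.5850
  Line 2, Grade C: 171×126/359 = 60.0167
  Line 2, Reject: 171×82/359 = 39.0585
Contributions (O − E)²/E:
  (35 − 25.6602)²/25.6602 = 3.3995
  (12 − 53.4150)²/53.4150 = 32.1109
  (74 − 65.9833)²/65.9833 = 0.9740
  (67 − 42.9415)²/42.9415 = 13.4791
  (14 − 23.3398)²/23.3398 = 3.7375
  (90 − 48.5850)²/48.5850 = 35.3031
  (52 − 60.0167)²/60.0167 = 1.0708
  (15 − 39.0585)²/39.0585 = 14.8191
χ² = 3.3995 + 32.1109 + 0.9740 + 13.4791 + 3.7375 + 35.3031 + 1.0708 + 14.8191 = 104.894
df = (2−1)(4−1) = 3. Since 104.894 > 7.815, reject the null hypothesis of independence at α = 0.05.

104.894; reject H₀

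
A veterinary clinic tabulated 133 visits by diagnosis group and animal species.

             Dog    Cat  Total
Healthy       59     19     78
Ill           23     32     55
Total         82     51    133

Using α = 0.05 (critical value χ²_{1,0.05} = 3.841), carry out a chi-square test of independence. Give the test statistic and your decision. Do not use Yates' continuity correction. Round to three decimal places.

Grand total N = 133.
Expected counts (row total × column total / N):
  Healthy, Dog: 78×82/133 = 48.0902
  Healthy, Cat: 78×51/133 = 29.9098
  Ill, Dog: 55×82/133 = 33.9098
  Ill, Cat: 55×51/133 = 21.0902
Contributions (O − E)²/E:
  (59 − 48.0902)²/48.0902 = 2.4750
  (19 − 29.9098)²/29.9098 = 3.9794
  (23 − 33.9098)²/33.9098 = 3.5100
  (32 − 21.0902)²/21.0902 = 5.6436
χ² = 2.4750 + 3.9794 + 3.5100 + 5.6436 = 15.608
df = (2−1)(2−1) = 1. Since 15.608 > 3.841, reject the null hypothesis of independence at α = 0.05.

15.608; reject H₀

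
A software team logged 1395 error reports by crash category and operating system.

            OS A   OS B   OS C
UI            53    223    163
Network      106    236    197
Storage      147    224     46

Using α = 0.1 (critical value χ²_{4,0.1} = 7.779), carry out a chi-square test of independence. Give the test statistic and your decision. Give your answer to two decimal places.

Row totals: 439, 539, 417. Column totals: 306, 683, 406. Grand total N = 1395.
Expected counts (row total × column total / N):
  UI, OS A: 439×306/1395 = 96.297
  UI, OS B: 439×683/1395 = 214.937
  UI, OS C: 439×406/1395 = 127.766
  Network, OS A: 539×306/1395 = 118.232
  Network, OS B: 539×683/1395 = 263.897
  Network, OS C: 539×406/1395 = 156.870
  Storage, OS A: 417×306/1395 = 91.471
  Storage, OS B: 417×683/1395 = 204.166
  Storage, OS C: 417×406/1395 = 121.363
Contributions (O − E)²/E:
  (53 − 96.297)²/96.297 = 19.4672
  (223 − 214.937)²/214.937 = 0.3025
  (163 − 127.766)²/127.766 = 9.7165
  (106 − 118.232)²/118.232 = 1.2655
  (236 − 263.897)²/263.897 = 2.9490
  (197 − 156.870)²/156.870 = 10.2659
  (147 − 91.471)²/91.471 = 33.7098
  (224 − 204.166)²/204.166 = 1.9268
  (46 − 121.363)²/121.363 = 46.7983
χ² = 19.4672 + 0.3025 + 9.7165 + 1.2655 + 2.9490 + 10.2659 + 33.7098 + 1.9268 + 46.7983 = 126.40
df = (3−1)(3−1) = 4. Since 126.40 > 7.779, reject the null hypothesis of independence at α = 0.1.

126.40; reject H₀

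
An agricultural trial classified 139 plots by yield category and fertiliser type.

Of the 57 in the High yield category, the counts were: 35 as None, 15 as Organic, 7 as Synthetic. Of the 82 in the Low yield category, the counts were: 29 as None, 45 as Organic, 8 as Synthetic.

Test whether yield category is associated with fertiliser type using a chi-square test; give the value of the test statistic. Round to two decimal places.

Row totals: 57, 82. Column totals: 64, 60, 15. Grand total N = 139.
Expected counts (row total × column total / N):
  High yield, None: 57×64/139 = 26.245
  High yield, Organic: 57×60/139 = 24.604
  High yield, Synthetic: 57×15/139 = 6.151
  Low yield, None: 82×64/139 = 37.755
  Low yield, Organic: 82×60/139 = 35.396
  Low yield, Synthetic: 82×15/139 = 8.849
Contributions (O − E)²/E:
  (35 − 26.245)²/26.245 = 2.9206
  (15 − 24.604)²/24.604 = 3.7489
  (7 − 6.151)²/6.151 = 0.1172
  (29 − 37.755)²/37.755 = 2.0302
  (45 − 35.396)²/35.396 = 2.6059
  (8 − 8.849)²/8.849 = 0.0815
χ² = 2.9206 + 3.7489 + 0.1172 + 2.0302 + 2.6059 + 0.0815 = 11.50

11.50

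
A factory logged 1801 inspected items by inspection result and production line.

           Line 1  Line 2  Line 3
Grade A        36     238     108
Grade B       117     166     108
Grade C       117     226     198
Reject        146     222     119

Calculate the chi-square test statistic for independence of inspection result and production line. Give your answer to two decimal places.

87.30

Row totals: 382, 391, 541, 487. Column totals: 416, 852, 533. Grand total N = 1801.
Expected counts (row total × column total / N):
  Grade A, Line 1: 382×416/1801 = 88.235
  Grade A, Line 2: 382×852/1801 = 180.713
  Grade A, Line 3: 382×533/1801 = 113.052
  Grade B, Line 1: 391×416/1801 = 90.314
  Grade B, Line 2: 391×852/1801 = 184.971
  Grade B, Line 3: 391×533/1801 = 115.715
  Grade C, Line 1: 541×416/1801 = 124.962
  Grade C, Line 2: 541×852/1801 = 255.931
  Grade C, Line 3: 541×533/1801 = 160.107
  Reject, Line 1: 487×416/1801 = 112.489
  Reject, Line 2: 487×852/1801 = 230.385
  Reject, Line 3: 487×533/1801 = 144.126
Contributions (O − E)²/E:
  (36 − 88.235)²/88.235 = 30.9230
  (238 − 180.713)²/180.713 = 18.1603
  (108 − 113.052)²/113.052 = 0.2258
  (117 − 90.314)²/90.314 = 7.8852
  (166 − 184.971)²/184.971 = 1.9457
  (108 − 115.715)²/115.715 = 0.5144
  (117 − 124.962)²/124.962 = 0.5073
  (226 − 255.931)²/255.931 = 3.5004
  (198 − 160.107)²/160.107 = 8.9682
  (146 − 112.489)²/112.489 = 9.9831
  (222 − 230.385)²/230.385 = 0.3052
  (119 − 144.126)²/144.126 = 4.3803
χ² = 30.9230 + 18.1603 + 0.2258 + 7.8852 + 1.9457 + 0.5144 + 0.5073 + 3.5004 + 8.9682 + 9.9831 + 0.3052 + 4.3803 = 87.30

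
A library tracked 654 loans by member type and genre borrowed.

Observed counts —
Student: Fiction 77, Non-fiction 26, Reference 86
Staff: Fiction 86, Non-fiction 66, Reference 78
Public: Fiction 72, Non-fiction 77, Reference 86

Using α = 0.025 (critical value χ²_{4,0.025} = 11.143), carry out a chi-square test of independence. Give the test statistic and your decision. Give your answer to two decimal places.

22.85; reject H₀

Row totals: 189, 230, 235. Column totals: 235, 169, 250. Grand total N = 654.
Expected counts (row total × column total / N):
  Student, Fiction: 189×235/654 = 67.913
  Student, Non-fiction: 189×169/654 = 48.839
  Student, Reference: 189×250/654 = 72.248
  Staff, Fiction: 230×235/654 = 82.645
  Staff, Non-fiction: 230×169/654 = 59.434
  Staff, Reference: 230×250/654 = 87.920
  Public, Fiction: 235×235/654 = 84.442
  Public, Non-fiction: 235×169/654 = 60.726
  Public, Reference: 235×250/654 = 89.832
Contributions (O − E)²/E:
  (77 − 67.913)²/67.913 = 1.2159
  (26 − 48.839)²/48.839 = 10.6804
  (86 − 72.248)²/72.248 = 2.6176
  (86 − 82.645)²/82.645 = 0.1362
  (66 − 59.434)²/59.434 = 0.7254
  (78 − 87.920)²/87.920 = 1.1193
  (72 − 84.442)²/84.442 = 1.8333
  (77 − 60.726)²/60.726 = 4.3613
  (86 − 89.832)²/89.832 = 0.1635
χ² = 1.2159 + 10.6804 + 2.6176 + 0.1362 + 0.7254 + 1.1193 + 1.8333 + 4.3613 + 0.1635 = 22.85
df = (3−1)(3−1) = 4. Since 22.85 > 11.143, reject the null hypothesis of independence at α = 0.025.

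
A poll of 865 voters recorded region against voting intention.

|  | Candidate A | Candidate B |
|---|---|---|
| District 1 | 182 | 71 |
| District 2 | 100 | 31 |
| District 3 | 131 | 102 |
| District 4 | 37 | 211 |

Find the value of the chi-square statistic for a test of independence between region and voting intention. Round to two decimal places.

209.66

Row totals: 253, 131, 233, 248. Column totals: 450, 415. Grand total N = 865.
Expected counts (row total × column total / N):
  District 1, Candidate A: 253×450/865 = 131.6185
  District 1, Candidate B: 253×415/865 = 121.3815
  District 2, Candidate A: 131×450/865 = 68.1503
  District 2, Candidate B: 131×415/865 = 62.8497
  District 3, Candidate A: 233×450/865 = 121.2139
  District 3, Candidate B: 233×415/865 = 111.7861
  District 4, Candidate A: 248×450/865 = 129.0173
  District 4, Candidate B: 248×415/865 = 118.9827
Contributions (O − E)²/E:
  (182 − 131.6185)²/131.6185 = 19.2852
  (71 − 121.3815)²/121.3815 = 20.9117
  (100 − 68.1503)²/68.1503 = 14.8848
  (31 − 62.8497)²/62.8497 = 16.1401
  (131 − 121.2139)²/121.2139 = 0.7901
  (102 − 111.7861)²/111.7861 = 0.8567
  (37 − 129.0173)²/129.0173 = 65.6283
  (211 − 118.9827)²/118.9827 = 71.1631
χ² = 19.2852 + 20.9117 + 14.8848 + 16.1401 + 0.7901 + 0.8567 + 65.6283 + 71.1631 = 209.66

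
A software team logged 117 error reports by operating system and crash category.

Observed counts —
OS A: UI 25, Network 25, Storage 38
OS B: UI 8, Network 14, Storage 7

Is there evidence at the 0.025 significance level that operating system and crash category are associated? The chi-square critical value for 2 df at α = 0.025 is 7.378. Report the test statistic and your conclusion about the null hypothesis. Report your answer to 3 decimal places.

Row totals: 88, 29. Column totals: 33, 39, 45. Grand total N = 117.
Expected counts (row total × column total / N):
  OS A, UI: 88×33/117 = 24.82051
  OS A, Network: 88×39/117 = 29.33333
  OS A, Storage: 88×45/117 = 33.84615
  OS B, UI: 29×33/117 = 8.17949
  OS B, Network: 29×39/117 = 9.66667
  OS B, Storage: 29×45/117 = 11.15385
Contributions (O − E)²/E:
  (25 − 24.82051)²/24.82051 = 0.0013
  (25 − 29.33333)²/29.33333 = 0.6402
  (38 − 33.84615)²/33.84615 = 0.5098
  (8 − 8.17949)²/8.17949 = 0.0039
  (14 − 9.66667)²/9.66667 = 1.9425
  (7 − 11.15385)²/11.15385 = 1.5470
χ² = 0.0013 + 0.6402 + 0.5098 + 0.0039 + 1.9425 + 1.5470 = 4.645
df = (2−1)(3−1) = 2. Since 4.645 < 7.378, fail to reject the null hypothesis of independence at α = 0.025.

4.645; fail to reject H₀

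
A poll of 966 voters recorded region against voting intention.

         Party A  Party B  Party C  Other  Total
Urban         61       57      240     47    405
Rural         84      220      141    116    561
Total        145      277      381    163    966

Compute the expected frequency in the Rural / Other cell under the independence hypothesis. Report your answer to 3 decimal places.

94.661

Row total (Rural) = 561; column total (Other) = 163; grand total N = 966.
Expected count = (row total × column total) / N = 561 × 163 / 966 = 94.661.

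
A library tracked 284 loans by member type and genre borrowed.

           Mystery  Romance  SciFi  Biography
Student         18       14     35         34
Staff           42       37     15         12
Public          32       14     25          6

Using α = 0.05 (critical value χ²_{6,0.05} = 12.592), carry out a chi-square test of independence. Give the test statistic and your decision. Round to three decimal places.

Row totals: 101, 106, 77. Column totals: 92, 65, 75, 52. Grand total N = 284.
Expected counts (row total × column total / N):
  Student, Mystery: 101×92/284 = 32.7183
  Student, Romance: 101×65/284 = 23.1162
  Student, SciFi: 101×75/284 = 26.6725
  Student, Biography: 101×52/284 = 18.4930
  Staff, Mystery: 106×92/284 = 34.3380
  Staff, Romance: 106×65/284 = 24.2606
  Staff, SciFi: 106×75/284 = 27.9930
  Staff, Biography: 106×52/284 = 19.4085
  Public, Mystery: 77×92/284 = 24.9437
  Public, Romance: 77×65/284 = 17.6232
  Public, SciFi: 77×75/284 = 20.3345
  Public, Biography: 77×52/284 = 14.0986
Contributions (O − E)²/E:
  (18 − 32.7183)²/32.7183 = 6.6210
  (14 − 23.1162)²/23.1162 = 3.5951
  (35 − 26.6725)²/26.6725 = 2.6000
  (34 − 18.4930)²/18.4930 = 13.0031
  (42 − 34.3380)²/34.3380 = 1.7097
  (37 − 24.2606)²/24.2606 = 6.6895
  (15 − 27.9930)²/27.9930 = 6.0307
  (12 − 19.4085)²/19.4085 = 2.8279
  (32 − 24.9437)²/24.9437 = 1.9962
  (14 − 17.6232)²/17.6232 = 0.7449
  (25 − 20.3345)²/20.3345 = 1.0704
  (6 − 14.0986)²/14.0986 = 4.6520
χ² = 6.6210 + 3.5951 + 2.6000 + 13.0031 + 1.7097 + 6.6895 + 6.0307 + 2.8279 + 1.9962 + 0.7449 + 1.0704 + 4.6520 = 51.541
df = (3−1)(4−1) = 6. Since 51.541 > 12.592, reject the null hypothesis of independence at α = 0.05.

51.541; reject H₀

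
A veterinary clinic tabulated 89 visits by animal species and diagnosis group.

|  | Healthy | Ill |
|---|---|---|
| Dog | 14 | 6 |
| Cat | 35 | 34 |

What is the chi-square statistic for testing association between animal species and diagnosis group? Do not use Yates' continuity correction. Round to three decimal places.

2.328

Row totals: 20, 69. Column totals: 49, 40. Grand total N = 89.
Expected counts (row total × column total / N):
  Dog, Healthy: 20×49/89 = 11.0112
  Dog, Ill: 20×40/89 = 8.9888
  Cat, Healthy: 69×49/89 = 37.9888
  Cat, Ill: 69×40/89 = 31.0112
Contributions (O − E)²/E:
  (14 − 11.0112)²/11.0112 = 0.8113
  (6 − 8.9888)²/8.9888 = 0.9938
  (35 − 37.9888)²/37.9888 = 0.2351
  (34 − 31.0112)²/31.0112 = 0.2881
χ² = 0.8113 + 0.9938 + 0.2351 + 0.2881 = 2.328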